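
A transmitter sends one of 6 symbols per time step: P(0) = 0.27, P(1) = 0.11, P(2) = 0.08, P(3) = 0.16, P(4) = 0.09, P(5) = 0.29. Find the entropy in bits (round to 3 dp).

H = −Σ pᵢ log₂ pᵢ.
−0.27·log₂(0.27) = 0.5100
−0.11·log₂(0.11) = 0.3503
−0.08·log₂(0.08) = 0.2915
−0.16·log₂(0.16) = 0.4230
−0.09·log₂(0.09) = 0.3127
−0.29·log₂(0.29) = 0.5179
Sum ≈ 2.4054 → 2.405 bits.

2.405 bits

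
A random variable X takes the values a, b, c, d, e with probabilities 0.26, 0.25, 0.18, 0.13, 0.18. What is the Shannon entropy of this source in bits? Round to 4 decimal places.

2.2785 bits

H = −Σ pᵢ log₂ pᵢ.
−0.26·log₂(0.26) = 0.5053
−0.25·log₂(0.25) = 0.5000
−0.18·log₂(0.18) = 0.4453
−0.13·log₂(0.13) = 0.3826
−0.18·log₂(0.18) = 0.4453
Sum ≈ 2.2785 → 2.2785 bits.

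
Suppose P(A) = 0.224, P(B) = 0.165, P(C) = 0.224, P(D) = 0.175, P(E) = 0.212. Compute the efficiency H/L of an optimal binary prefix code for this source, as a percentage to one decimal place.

98.7%

Entropy H = −Σ p log₂ p ≈ 2.3104 bits.
Huffman merges: 33/200+7/40→17/50; 53/250+28/125→109/250; 28/125+17/50→141/250; 109/250+141/250→1. L = 117/50 ≈ 2.3400.
Efficiency = H/L = 2.3104/2.3400 = 98.7%.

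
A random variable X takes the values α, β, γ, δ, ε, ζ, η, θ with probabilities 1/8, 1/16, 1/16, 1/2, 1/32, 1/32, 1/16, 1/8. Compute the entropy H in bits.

Each probability is a power of 1/2, so log₂(1/p) is an integer.
H = Σ p·log₂(1/p) = 1/8·3 + 1/16·4 + 1/16·4 + 1/2·1 + 1/32·5 + 1/32·5 + 1/16·4 + 1/8·3 = 2.3125 bits.

2.3125 bits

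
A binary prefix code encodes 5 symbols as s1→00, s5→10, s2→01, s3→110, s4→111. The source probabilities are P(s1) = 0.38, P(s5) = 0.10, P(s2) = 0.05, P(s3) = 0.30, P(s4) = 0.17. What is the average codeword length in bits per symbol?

L̄ = Σ pᵢ·ℓᵢ = 0.38·2 + 0.10·2 + 0.05·2 + 0.30·3 + 0.17·3 = 2.47 bits/symbol.

2.47 bits/symbol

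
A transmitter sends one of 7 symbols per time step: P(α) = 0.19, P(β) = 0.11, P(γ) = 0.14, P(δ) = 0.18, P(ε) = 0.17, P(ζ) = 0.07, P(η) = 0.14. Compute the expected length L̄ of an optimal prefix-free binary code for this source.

2.81 bits/symbol

Repeatedly combine the two least-probable nodes; the expected code length is the sum of the merged weights.
merge 7/100 + 11/100 → 9/50
merge 7/50 + 7/50 → 7/25
merge 17/100 + 9/50 → 7/20
merge 9/50 + 19/100 → 37/100
merge 7/25 + 7/20 → 63/100
merge 37/100 + 63/100 → 1
L = 9/50 + 7/25 + 7/20 + 37/100 + 63/100 + 1 = 281/100 = 2.81 bits/symbol.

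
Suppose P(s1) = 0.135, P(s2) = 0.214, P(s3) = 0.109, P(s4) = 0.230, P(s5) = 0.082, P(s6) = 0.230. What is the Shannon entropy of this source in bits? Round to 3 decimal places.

2.486 bits

H = −Σ pᵢ log₂ pᵢ.
−0.135·log₂(0.135) = 0.3900
−0.214·log₂(0.214) = 0.4760
−0.109·log₂(0.109) = 0.3485
−0.230·log₂(0.230) = 0.4877
−0.082·log₂(0.082) = 0.2959
−0.230·log₂(0.230) = 0.4877
Sum ≈ 2.4858 → 2.486 bits.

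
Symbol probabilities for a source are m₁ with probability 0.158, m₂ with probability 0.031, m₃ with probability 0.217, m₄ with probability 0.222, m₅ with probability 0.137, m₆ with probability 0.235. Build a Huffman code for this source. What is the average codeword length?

2.494 bits/symbol

Repeatedly combine the two least-probable nodes; the expected code length is the sum of the merged weights.
merge 31/1000 + 137/1000 → 21/125
merge 79/500 + 21/125 → 163/500
merge 217/1000 + 111/500 → 439/1000
merge 47/200 + 163/500 → 561/1000
merge 439/1000 + 561/1000 → 1
L = 21/125 + 163/500 + 439/1000 + 561/1000 + 1 = 1247/500 = 2.494 bits/symbol.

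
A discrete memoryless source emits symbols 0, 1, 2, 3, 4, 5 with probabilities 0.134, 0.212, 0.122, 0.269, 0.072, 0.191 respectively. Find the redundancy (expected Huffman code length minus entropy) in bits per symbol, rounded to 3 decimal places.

Entropy H = −Σ p log₂ p ≈ 2.4723 bits.
Huffman merges: 9/125+61/500→97/500; 67/500+191/1000→13/40; 97/500+53/250→203/500; 269/1000+13/40→297/500; 203/500+297/500→1. L = 2519/1000 ≈ 2.5190.
L − H = 2.5190 − 2.4723 = 0.047 bits.

0.047 bits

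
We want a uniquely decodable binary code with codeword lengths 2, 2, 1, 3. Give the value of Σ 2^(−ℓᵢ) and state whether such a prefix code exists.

With common denominator 2^3 = 8: Σ 2^(−ℓᵢ) = 2/8 + 2/8 + 4/8 + 1/8 = 9/8 = 1.125.
Kraft's inequality requires Σ ≤ 1; here Σ = 1.125 > 1, so no such prefix code exists.

1.125; no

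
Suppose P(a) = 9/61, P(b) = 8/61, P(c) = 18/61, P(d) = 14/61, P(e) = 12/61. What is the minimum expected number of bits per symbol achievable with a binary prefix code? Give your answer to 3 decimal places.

2.279 bits/symbol

Repeatedly combine the two least-probable nodes; the expected code length is the sum of the merged weights.
merge 8/61 + 9/61 → 17/61
merge 12/61 + 14/61 → 26/61
merge 17/61 + 18/61 → 35/61
merge 26/61 + 35/61 → 1
L = 17/61 + 26/61 + 35/61 + 1 = 139/61 ≈ 2.279 bits/symbol.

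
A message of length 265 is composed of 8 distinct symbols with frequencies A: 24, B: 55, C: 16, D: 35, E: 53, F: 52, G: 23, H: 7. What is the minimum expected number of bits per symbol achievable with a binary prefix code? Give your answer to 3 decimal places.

Probabilities are the counts divided by 265.
Repeatedly combine the two least-probable nodes; the expected code length is the sum of the merged weights.
merge 7/265 + 16/265 → 23/265
merge 23/265 + 23/265 → 46/265
merge 24/265 + 7/53 → 59/265
merge 46/265 + 52/265 → 98/265
merge 1/5 + 11/53 → 108/265
merge 59/265 + 98/265 → 157/265
merge 108/265 + 157/265 → 1
L = 23/265 + 46/265 + 59/265 + 98/265 + 108/265 + 157/265 + 1 = 756/265 ≈ 2.853 bits/symbol.

2.853 bits/symbol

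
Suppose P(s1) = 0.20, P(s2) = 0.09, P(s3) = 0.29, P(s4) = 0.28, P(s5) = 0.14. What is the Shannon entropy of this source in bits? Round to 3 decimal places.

2.206 bits

H = −Σ pᵢ log₂ pᵢ.
−0.20·log₂(0.20) = 0.4644
−0.09·log₂(0.09) = 0.3127
−0.29·log₂(0.29) = 0.5179
−0.28·log₂(0.28) = 0.5142
−0.14·log₂(0.14) = 0.3971
Sum ≈ 2.2063 → 2.206 bits.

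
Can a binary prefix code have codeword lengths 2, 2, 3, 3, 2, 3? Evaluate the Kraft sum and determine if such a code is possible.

With common denominator 2^3 = 8: Σ 2^(−ℓᵢ) = 2/8 + 2/8 + 1/8 + 1/8 + 2/8 + 1/8 = 9/8 = 1.125.
Kraft's inequality requires Σ ≤ 1; here Σ = 1.125 > 1, so no such prefix code exists.

1.125; no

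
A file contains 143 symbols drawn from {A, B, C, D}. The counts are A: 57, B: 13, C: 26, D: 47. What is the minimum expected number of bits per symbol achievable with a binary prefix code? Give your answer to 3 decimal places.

Probabilities are the counts divided by 143.
Repeatedly combine the two least-probable nodes; the expected code length is the sum of the merged weights.
merge 1/11 + 2/11 → 3/11
merge 3/11 + 47/143 → 86/143
merge 57/143 + 86/143 → 1
L = 3/11 + 86/143 + 1 = 268/143 ≈ 1.874 bits/symbol.

1.874 bits/symbol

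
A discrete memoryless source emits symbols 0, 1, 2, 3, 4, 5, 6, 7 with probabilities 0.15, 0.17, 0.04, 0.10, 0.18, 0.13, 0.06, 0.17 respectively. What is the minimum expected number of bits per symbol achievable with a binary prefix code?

2.92 bits/symbol

Repeatedly combine the two least-probable nodes; the expected code length is the sum of the merged weights.
merge 1/25 + 3/50 → 1/10
merge 1/10 + 1/10 → 1/5
merge 13/100 + 3/20 → 7/25
merge 17/100 + 17/100 → 17/50
merge 9/50 + 1/5 → 19/50
merge 7/25 + 17/50 → 31/50
merge 19/50 + 31/50 → 1
L = 1/10 + 1/5 + 7/25 + 17/50 + 19/50 + 31/50 + 1 = 73/25 = 2.92 bits/symbol.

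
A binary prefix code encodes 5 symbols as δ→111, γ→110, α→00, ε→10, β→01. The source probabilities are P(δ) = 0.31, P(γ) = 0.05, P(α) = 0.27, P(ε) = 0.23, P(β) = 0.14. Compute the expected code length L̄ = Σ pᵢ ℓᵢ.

L̄ = Σ pᵢ·ℓᵢ = 0.31·3 + 0.05·3 + 0.27·2 + 0.23·2 + 0.14·2 = 2.36 bits/symbol.

2.36 bits/symbol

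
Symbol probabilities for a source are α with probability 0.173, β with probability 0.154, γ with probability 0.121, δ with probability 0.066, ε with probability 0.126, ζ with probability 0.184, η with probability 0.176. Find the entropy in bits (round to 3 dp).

H = −Σ pᵢ log₂ pᵢ.
−0.173·log₂(0.173) = 0.4379
−0.154·log₂(0.154) = 0.4156
−0.121·log₂(0.121) = 0.3687
−0.066·log₂(0.066) = 0.2588
−0.126·log₂(0.126) = 0.3766
−0.184·log₂(0.184) = 0.4494
−0.176·log₂(0.176) = 0.4411
Sum ≈ 2.7481 → 2.748 bits.

2.748 bits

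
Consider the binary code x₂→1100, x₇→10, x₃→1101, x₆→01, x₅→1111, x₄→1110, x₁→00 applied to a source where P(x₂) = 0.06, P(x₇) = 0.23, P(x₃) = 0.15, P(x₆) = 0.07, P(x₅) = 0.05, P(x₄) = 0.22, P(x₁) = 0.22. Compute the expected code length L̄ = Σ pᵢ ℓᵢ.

2.96 bits/symbol

L̄ = Σ pᵢ·ℓᵢ = 0.06·4 + 0.23·2 + 0.15·4 + 0.07·2 + 0.05·4 + 0.22·4 + 0.22·2 = 2.96 bits/symbol.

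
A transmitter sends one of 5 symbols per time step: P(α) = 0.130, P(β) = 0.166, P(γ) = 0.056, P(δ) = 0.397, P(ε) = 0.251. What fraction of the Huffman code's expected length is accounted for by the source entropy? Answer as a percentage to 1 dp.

96.9%

Entropy H = −Σ p log₂ p ≈ 2.0753 bits.
Huffman merges: 7/125+13/100→93/500; 83/500+93/500→44/125; 251/1000+44/125→603/1000; 397/1000+603/1000→1. L = 2141/1000 ≈ 2.1410.
Efficiency = H/L = 2.0753/2.1410 = 96.9%.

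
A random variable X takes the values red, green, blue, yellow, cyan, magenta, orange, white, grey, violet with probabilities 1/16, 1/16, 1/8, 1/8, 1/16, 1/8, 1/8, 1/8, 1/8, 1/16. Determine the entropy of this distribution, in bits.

3.25 bits

Each probability is a power of 1/2, so log₂(1/p) is an integer.
H = Σ p·log₂(1/p) = 1/16·4 + 1/16·4 + 1/8·3 + 1/8·3 + 1/16·4 + 1/8·3 + 1/8·3 + 1/8·3 + 1/8·3 + 1/16·4 = 3.25 bits.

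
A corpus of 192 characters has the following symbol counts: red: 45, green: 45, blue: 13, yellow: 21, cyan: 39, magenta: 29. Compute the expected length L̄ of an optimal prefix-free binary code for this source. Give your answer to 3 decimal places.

Probabilities are the counts divided by 192.
Repeatedly combine the two least-probable nodes; the expected code length is the sum of the merged weights.
merge 13/192 + 7/64 → 17/96
merge 29/192 + 17/96 → 21/64
merge 13/64 + 15/64 → 7/16
merge 15/64 + 21/64 → 9/16
merge 7/16 + 9/16 → 1
L = 17/96 + 21/64 + 7/16 + 9/16 + 1 = 481/192 ≈ 2.505 bits/symbol.

2.505 bits/symbol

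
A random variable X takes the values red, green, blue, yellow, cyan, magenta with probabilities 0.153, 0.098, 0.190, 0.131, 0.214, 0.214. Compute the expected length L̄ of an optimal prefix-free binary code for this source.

Repeatedly combine the two least-probable nodes; the expected code length is the sum of the merged weights.
merge 49/500 + 131/1000 → 229/1000
merge 153/1000 + 19/100 → 343/1000
merge 107/500 + 107/500 → 107/250
merge 229/1000 + 343/1000 → 143/250
merge 107/250 + 143/250 → 1
L = 229/1000 + 343/1000 + 107/250 + 143/250 + 1 = 643/250 = 2.572 bits/symbol.

2.572 bits/symbol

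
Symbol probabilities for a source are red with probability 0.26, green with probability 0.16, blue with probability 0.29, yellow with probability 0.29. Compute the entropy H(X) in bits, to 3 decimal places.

H = −Σ pᵢ log₂ pᵢ.
−0.26·log₂(0.26) = 0.5053
−0.16·log₂(0.16) = 0.4230
−0.29·log₂(0.29) = 0.5179
−0.29·log₂(0.29) = 0.5179
Sum ≈ 1.9641 → 1.964 bits.

1.964 bits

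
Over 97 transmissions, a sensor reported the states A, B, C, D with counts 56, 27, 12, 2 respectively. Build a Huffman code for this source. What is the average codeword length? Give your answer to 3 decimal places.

1.567 bits/symbol

Probabilities are the counts divided by 97.
Repeatedly combine the two least-probable nodes; the expected code length is the sum of the merged weights.
merge 2/97 + 12/97 → 14/97
merge 14/97 + 27/97 → 41/97
merge 41/97 + 56/97 → 1
L = 14/97 + 41/97 + 1 = 152/97 ≈ 1.567 bits/symbol.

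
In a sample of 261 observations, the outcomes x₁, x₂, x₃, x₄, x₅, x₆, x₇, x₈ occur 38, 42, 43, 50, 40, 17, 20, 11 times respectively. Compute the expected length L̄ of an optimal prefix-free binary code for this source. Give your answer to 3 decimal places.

Probabilities are the counts divided by 261.
Repeatedly combine the two least-probable nodes; the expected code length is the sum of the merged weights.
merge 11/261 + 17/261 → 28/261
merge 20/261 + 28/261 → 16/87
merge 38/261 + 40/261 → 26/87
merge 14/87 + 43/261 → 85/261
merge 16/87 + 50/261 → 98/261
merge 26/87 + 85/261 → 163/261
merge 98/261 + 163/261 → 1
L = 28/261 + 16/87 + 26/87 + 85/261 + 98/261 + 163/261 + 1 = 761/261 ≈ 2.916 bits/symbol.

2.916 bits/symbol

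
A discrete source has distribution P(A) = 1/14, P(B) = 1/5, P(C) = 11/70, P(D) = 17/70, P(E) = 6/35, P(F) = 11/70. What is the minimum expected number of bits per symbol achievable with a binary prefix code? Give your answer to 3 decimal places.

2.557 bits/symbol

Repeatedly combine the two least-probable nodes; the expected code length is the sum of the merged weights.
merge 1/14 + 11/70 → 8/35
merge 11/70 + 6/35 → 23/70
merge 1/5 + 8/35 → 3/7
merge 17/70 + 23/70 → 4/7
merge 3/7 + 4/7 → 1
L = 8/35 + 23/70 + 3/7 + 4/7 + 1 = 179/70 ≈ 2.557 bits/symbol.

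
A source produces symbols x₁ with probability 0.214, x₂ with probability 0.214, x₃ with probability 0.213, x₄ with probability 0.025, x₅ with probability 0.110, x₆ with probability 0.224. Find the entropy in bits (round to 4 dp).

H = −Σ pᵢ log₂ pᵢ.
−0.214·log₂(0.214) = 0.4760
−0.214·log₂(0.214) = 0.4760
−0.213·log₂(0.213) = 0.4752
−0.025·log₂(0.025) = 0.1330
−0.110·log₂(0.110) = 0.3503
−0.224·log₂(0.224) = 0.4835
Sum ≈ 2.3940 → 2.3940 bits.

2.3940 bits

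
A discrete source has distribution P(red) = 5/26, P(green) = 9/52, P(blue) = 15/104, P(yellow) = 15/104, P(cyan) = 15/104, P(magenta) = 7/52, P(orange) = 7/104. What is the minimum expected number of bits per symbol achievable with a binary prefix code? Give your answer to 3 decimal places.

Repeatedly combine the two least-probable nodes; the expected code length is the sum of the merged weights.
merge 7/104 + 7/52 → 21/104
merge 15/104 + 15/104 → 15/52
merge 15/104 + 9/52 → 33/104
merge 5/26 + 21/104 → 41/104
merge 15/52 + 33/104 → 63/104
merge 41/104 + 63/104 → 1
L = 21/104 + 15/52 + 33/104 + 41/104 + 63/104 + 1 = 73/26 ≈ 2.808 bits/symbol.

2.808 bits/symbol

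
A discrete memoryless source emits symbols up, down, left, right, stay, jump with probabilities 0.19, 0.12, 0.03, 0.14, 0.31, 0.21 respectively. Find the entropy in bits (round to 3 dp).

2.368 bits

H = −Σ pᵢ log₂ pᵢ.
−0.19·log₂(0.19) = 0.4552
−0.12·log₂(0.12) = 0.3671
−0.03·log₂(0.03) = 0.1518
−0.14·log₂(0.14) = 0.3971
−0.31·log₂(0.31) = 0.5238
−0.21·log₂(0.21) = 0.4728
Sum ≈ 2.3678 → 2.368 bits.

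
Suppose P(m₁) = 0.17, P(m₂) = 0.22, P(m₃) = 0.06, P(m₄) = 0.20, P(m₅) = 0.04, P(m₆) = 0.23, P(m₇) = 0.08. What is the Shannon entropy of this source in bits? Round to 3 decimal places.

2.588 bits

H = −Σ pᵢ log₂ pᵢ.
−0.17·log₂(0.17) = 0.4346
−0.22·log₂(0.22) = 0.4806
−0.06·log₂(0.06) = 0.2435
−0.20·log₂(0.20) = 0.4644
−0.04·log₂(0.04) = 0.1858
−0.23·log₂(0.23) = 0.4877
−0.08·log₂(0.08) = 0.2915
Sum ≈ 2.5880 → 2.588 bits.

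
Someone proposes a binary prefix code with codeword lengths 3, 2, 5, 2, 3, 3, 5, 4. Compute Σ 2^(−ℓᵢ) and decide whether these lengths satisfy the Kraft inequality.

With common denominator 2^5 = 32: Σ 2^(−ℓᵢ) = 4/32 + 8/32 + 1/32 + 8/32 + 4/32 + 4/32 + 1/32 + 2/32 = 32/32 = 1.
Kraft's inequality requires Σ ≤ 1; here Σ = 1 ≤ 1, so such a prefix code exists.

1; yes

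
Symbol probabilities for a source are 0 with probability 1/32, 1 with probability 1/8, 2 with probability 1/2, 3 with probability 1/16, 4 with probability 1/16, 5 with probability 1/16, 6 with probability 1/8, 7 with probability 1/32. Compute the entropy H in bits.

2.3125 bits

Each probability is a power of 1/2, so log₂(1/p) is an integer.
H = Σ p·log₂(1/p) = 1/32·5 + 1/8·3 + 1/2·1 + 1/16·4 + 1/16·4 + 1/16·4 + 1/8·3 + 1/32·5 = 2.3125 bits.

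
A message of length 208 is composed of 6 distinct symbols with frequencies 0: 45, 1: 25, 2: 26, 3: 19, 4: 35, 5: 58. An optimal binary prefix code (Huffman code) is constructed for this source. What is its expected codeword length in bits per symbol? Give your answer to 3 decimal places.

Probabilities are the counts divided by 208.
Repeatedly combine the two least-probable nodes; the expected code length is the sum of the merged weights.
merge 19/208 + 25/208 → 11/52
merge 1/8 + 35/208 → 61/208
merge 11/52 + 45/208 → 89/208
merge 29/104 + 61/208 → 119/208
merge 89/208 + 119/208 → 1
L = 11/52 + 61/208 + 89/208 + 119/208 + 1 = 521/208 ≈ 2.505 bits/symbol.

2.505 bits/symbol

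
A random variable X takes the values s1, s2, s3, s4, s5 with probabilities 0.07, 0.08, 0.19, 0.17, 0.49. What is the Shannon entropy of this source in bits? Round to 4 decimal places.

H = −Σ pᵢ log₂ pᵢ.
−0.07·log₂(0.07) = 0.2686
−0.08·log₂(0.08) = 0.2915
−0.19·log₂(0.19) = 0.4552
−0.17·log₂(0.17) = 0.4346
−0.49·log₂(0.49) = 0.5043
Sum ≈ 1.9542 → 1.9542 bits.

1.9542 bits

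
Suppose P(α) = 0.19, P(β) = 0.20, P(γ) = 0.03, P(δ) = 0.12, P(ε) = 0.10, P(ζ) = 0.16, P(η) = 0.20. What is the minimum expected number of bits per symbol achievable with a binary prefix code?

2.73 bits/symbol

Repeatedly combine the two least-probable nodes; the expected code length is the sum of the merged weights.
merge 3/100 + 1/10 → 13/100
merge 3/25 + 13/100 → 1/4
merge 4/25 + 19/100 → 7/20
merge 1/5 + 1/5 → 2/5
merge 1/4 + 7/20 → 3/5
merge 2/5 + 3/5 → 1
L = 13/100 + 1/4 + 7/20 + 2/5 + 3/5 + 1 = 273/100 = 2.73 bits/symbol.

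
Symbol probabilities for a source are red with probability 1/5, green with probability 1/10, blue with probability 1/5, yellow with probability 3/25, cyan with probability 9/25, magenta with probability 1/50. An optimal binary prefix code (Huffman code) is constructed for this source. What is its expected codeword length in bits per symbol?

Repeatedly combine the two least-probable nodes; the expected code length is the sum of the merged weights.
merge 1/50 + 1/10 → 3/25
merge 3/25 + 3/25 → 6/25
merge 1/5 + 1/5 → 2/5
merge 6/25 + 9/25 → 3/5
merge 2/5 + 3/5 → 1
L = 3/25 + 6/25 + 2/5 + 3/5 + 1 = 59/25 = 2.36 bits/symbol.

2.36 bits/symbol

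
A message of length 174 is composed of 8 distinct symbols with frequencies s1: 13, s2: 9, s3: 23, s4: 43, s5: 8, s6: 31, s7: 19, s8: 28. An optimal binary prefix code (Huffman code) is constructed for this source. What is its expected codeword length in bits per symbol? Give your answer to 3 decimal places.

Probabilities are the counts divided by 174.
Repeatedly combine the two least-probable nodes; the expected code length is the sum of the merged weights.
merge 4/87 + 3/58 → 17/174
merge 13/174 + 17/174 → 5/29
merge 19/174 + 23/174 → 7/29
merge 14/87 + 5/29 → 1/3
merge 31/174 + 7/29 → 73/174
merge 43/174 + 1/3 → 101/174
merge 73/174 + 101/174 → 1
L = 17/174 + 5/29 + 7/29 + 1/3 + 73/174 + 101/174 + 1 = 165/58 ≈ 2.845 bits/symbol.

2.845 bits/symbol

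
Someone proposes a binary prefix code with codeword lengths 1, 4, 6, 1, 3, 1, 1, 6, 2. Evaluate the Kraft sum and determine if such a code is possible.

With common denominator 2^6 = 64: Σ 2^(−ℓᵢ) = 32/64 + 4/64 + 1/64 + 32/64 + 8/64 + 32/64 + 32/64 + 1/64 + 16/64 = 158/64 = 2.46875.
Kraft's inequality requires Σ ≤ 1; here Σ = 2.46875 > 1, so no such prefix code exists.

2.46875; no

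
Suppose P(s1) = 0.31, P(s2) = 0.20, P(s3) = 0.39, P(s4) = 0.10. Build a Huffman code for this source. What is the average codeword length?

Repeatedly combine the two least-probable nodes; the expected code length is the sum of the merged weights.
merge 1/10 + 1/5 → 3/10
merge 3/10 + 31/100 → 61/100
merge 39/100 + 61/100 → 1
L = 3/10 + 61/100 + 1 = 191/100 = 1.91 bits/symbol.

1.91 bits/symbol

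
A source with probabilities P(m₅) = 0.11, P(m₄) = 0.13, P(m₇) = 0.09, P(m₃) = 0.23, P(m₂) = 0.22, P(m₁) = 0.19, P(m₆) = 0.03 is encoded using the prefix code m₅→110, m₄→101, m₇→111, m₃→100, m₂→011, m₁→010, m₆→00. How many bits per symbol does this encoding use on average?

2.97 bits/symbol

L̄ = Σ pᵢ·ℓᵢ = 0.11·3 + 0.13·3 + 0.09·3 + 0.23·3 + 0.22·3 + 0.19·3 + 0.03·2 = 2.97 bits/symbol.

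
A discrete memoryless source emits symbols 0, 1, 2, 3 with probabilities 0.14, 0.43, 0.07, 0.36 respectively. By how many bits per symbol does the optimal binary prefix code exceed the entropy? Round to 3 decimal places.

0.060 bits

Entropy H = −Σ p log₂ p ≈ 1.7198 bits.
Huffman merges: 7/100+7/50→21/100; 21/100+9/25→57/100; 43/100+57/100→1. L = 89/50 ≈ 1.7800.
L − H = 1.7800 − 1.7198 = 0.060 bits.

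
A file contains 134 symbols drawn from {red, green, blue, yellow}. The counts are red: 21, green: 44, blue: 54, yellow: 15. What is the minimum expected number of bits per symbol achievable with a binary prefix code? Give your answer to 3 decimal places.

Probabilities are the counts divided by 134.
Repeatedly combine the two least-probable nodes; the expected code length is the sum of the merged weights.
merge 15/134 + 21/134 → 18/67
merge 18/67 + 22/67 → 40/67
merge 27/67 + 40/67 → 1
L = 18/67 + 40/67 + 1 = 125/67 ≈ 1.866 bits/symbol.

1.866 bits/symbol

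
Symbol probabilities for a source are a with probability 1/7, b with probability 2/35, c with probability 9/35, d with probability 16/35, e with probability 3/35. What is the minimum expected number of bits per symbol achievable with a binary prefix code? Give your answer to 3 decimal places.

1.971 bits/symbol

Repeatedly combine the two least-probable nodes; the expected code length is the sum of the merged weights.
merge 2/35 + 3/35 → 1/7
merge 1/7 + 1/7 → 2/7
merge 9/35 + 2/7 → 19/35
merge 16/35 + 19/35 → 1
L = 1/7 + 2/7 + 19/35 + 1 = 69/35 ≈ 1.971 bits/symbol.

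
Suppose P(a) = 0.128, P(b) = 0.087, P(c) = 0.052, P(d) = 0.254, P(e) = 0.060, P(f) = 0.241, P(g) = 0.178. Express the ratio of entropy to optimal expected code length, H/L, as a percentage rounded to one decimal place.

99.0%

Entropy H = −Σ p log₂ p ≈ 2.5916 bits.
Huffman merges: 13/250+3/50→14/125; 87/1000+14/125→199/1000; 16/125+89/500→153/500; 199/1000+241/1000→11/25; 127/500+153/500→14/25; 11/25+14/25→1. L = 2617/1000 ≈ 2.6170.
Efficiency = H/L = 2.5916/2.6170 = 99.0%.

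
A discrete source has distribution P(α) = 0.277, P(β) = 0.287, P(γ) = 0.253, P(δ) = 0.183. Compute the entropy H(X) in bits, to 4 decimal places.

H = −Σ pᵢ log₂ pᵢ.
−0.277·log₂(0.277) = 0.5130
−0.287·log₂(0.287) = 0.5169
−0.253·log₂(0.253) = 0.5016
−0.183·log₂(0.183) = 0.4484
Sum ≈ 1.9799 → 1.9799 bits.

1.9799 bits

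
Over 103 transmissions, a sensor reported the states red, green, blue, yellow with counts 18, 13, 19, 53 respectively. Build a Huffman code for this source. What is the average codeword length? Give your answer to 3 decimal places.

Probabilities are the counts divided by 103.
Repeatedly combine the two least-probable nodes; the expected code length is the sum of the merged weights.
merge 13/103 + 18/103 → 31/103
merge 19/103 + 31/103 → 50/103
merge 50/103 + 53/103 → 1
L = 31/103 + 50/103 + 1 = 184/103 ≈ 1.786 bits/symbol.

1.786 bits/symbol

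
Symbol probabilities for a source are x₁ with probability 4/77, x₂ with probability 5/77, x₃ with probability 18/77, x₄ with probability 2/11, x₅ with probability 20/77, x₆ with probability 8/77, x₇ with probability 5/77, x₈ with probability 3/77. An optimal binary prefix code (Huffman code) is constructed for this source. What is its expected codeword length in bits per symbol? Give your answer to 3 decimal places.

Repeatedly combine the two least-probable nodes; the expected code length is the sum of the merged weights.
merge 3/77 + 4/77 → 1/11
merge 5/77 + 5/77 → 10/77
merge 1/11 + 8/77 → 15/77
merge 10/77 + 2/11 → 24/77
merge 15/77 + 18/77 → 3/7
merge 20/77 + 24/77 → 4/7
merge 3/7 + 4/7 → 1
L = 1/11 + 10/77 + 15/77 + 24/77 + 3/7 + 4/7 + 1 = 30/11 ≈ 2.727 bits/symbol.

2.727 bits/symbol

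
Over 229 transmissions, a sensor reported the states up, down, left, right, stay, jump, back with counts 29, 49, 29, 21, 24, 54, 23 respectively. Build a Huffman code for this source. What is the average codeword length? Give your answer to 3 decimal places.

Probabilities are the counts divided by 229.
Repeatedly combine the two least-probable nodes; the expected code length is the sum of the merged weights.
merge 21/229 + 23/229 → 44/229
merge 24/229 + 29/229 → 53/229
merge 29/229 + 44/229 → 73/229
merge 49/229 + 53/229 → 102/229
merge 54/229 + 73/229 → 127/229
merge 102/229 + 127/229 → 1
L = 44/229 + 53/229 + 73/229 + 102/229 + 127/229 + 1 = 628/229 ≈ 2.742 bits/symbol.

2.742 bits/symbol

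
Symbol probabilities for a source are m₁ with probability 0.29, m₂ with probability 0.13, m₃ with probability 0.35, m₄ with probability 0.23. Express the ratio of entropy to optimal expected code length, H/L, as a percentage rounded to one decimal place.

95.9%

Entropy H = −Σ p log₂ p ≈ 1.9183 bits.
Huffman merges: 13/100+23/100→9/25; 29/100+7/20→16/25; 9/25+16/25→1. L = 2 ≈ 2.0000.
Efficiency = H/L = 1.9183/2.0000 = 95.9%.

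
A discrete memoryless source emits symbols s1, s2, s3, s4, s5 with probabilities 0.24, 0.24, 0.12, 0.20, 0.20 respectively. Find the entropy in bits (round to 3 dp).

H = −Σ pᵢ log₂ pᵢ.
−0.24·log₂(0.24) = 0.4941
−0.24·log₂(0.24) = 0.4941
−0.12·log₂(0.12) = 0.3671
−0.20·log₂(0.20) = 0.4644
−0.20·log₂(0.20) = 0.4644
Sum ≈ 2.2841 → 2.284 bits.

2.284 bits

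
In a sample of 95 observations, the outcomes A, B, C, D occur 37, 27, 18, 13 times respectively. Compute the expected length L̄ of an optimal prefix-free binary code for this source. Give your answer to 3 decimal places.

Probabilities are the counts divided by 95.
Repeatedly combine the two least-probable nodes; the expected code length is the sum of the merged weights.
merge 13/95 + 18/95 → 31/95
merge 27/95 + 31/95 → 58/95
merge 37/95 + 58/95 → 1
L = 31/95 + 58/95 + 1 = 184/95 ≈ 1.937 bits/symbol.

1.937 bits/symbol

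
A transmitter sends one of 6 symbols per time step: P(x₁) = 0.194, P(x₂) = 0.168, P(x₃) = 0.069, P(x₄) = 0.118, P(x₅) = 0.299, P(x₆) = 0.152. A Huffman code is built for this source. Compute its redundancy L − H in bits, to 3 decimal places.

Entropy H = −Σ p log₂ p ≈ 2.4552 bits.
Huffman merges: 69/1000+59/500→187/1000; 19/125+21/125→8/25; 187/1000+97/500→381/1000; 299/1000+8/25→619/1000; 381/1000+619/1000→1. L = 2507/1000 ≈ 2.5070.
L − H = 2.5070 − 2.4552 = 0.052 bits.

0.052 bits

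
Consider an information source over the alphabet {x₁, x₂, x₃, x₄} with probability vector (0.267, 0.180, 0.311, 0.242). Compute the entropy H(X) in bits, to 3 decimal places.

H = −Σ pᵢ log₂ pᵢ.
−0.267·log₂(0.267) = 0.5087
−0.180·log₂(0.180) = 0.4453
−0.311·log₂(0.311) = 0.5240
−0.242·log₂(0.242) = 0.4954
Sum ≈ 1.9734 → 1.973 bits.

1.973 bits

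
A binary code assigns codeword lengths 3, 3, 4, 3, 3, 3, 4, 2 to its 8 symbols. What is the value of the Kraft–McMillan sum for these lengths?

1

With common denominator 2^4 = 16: Σ 2^(−ℓᵢ) = 2/16 + 2/16 + 1/16 + 2/16 + 2/16 + 2/16 + 1/16 + 4/16 = 16/16 = 1.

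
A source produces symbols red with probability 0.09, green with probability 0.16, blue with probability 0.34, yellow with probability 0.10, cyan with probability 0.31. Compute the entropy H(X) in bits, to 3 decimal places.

H = −Σ pᵢ log₂ pᵢ.
−0.09·log₂(0.09) = 0.3127
−0.16·log₂(0.16) = 0.4230
−0.34·log₂(0.34) = 0.5292
−0.10·log₂(0.10) = 0.3322
−0.31·log₂(0.31) = 0.5238
Sum ≈ 2.1208 → 2.121 bits.

2.121 bits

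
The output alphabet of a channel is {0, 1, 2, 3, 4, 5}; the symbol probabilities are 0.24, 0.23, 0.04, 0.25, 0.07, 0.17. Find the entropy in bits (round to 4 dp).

H = −Σ pᵢ log₂ pᵢ.
−0.24·log₂(0.24) = 0.4941
−0.23·log₂(0.23) = 0.4877
−0.04·log₂(0.04) = 0.1858
−0.25·log₂(0.25) = 0.5000
−0.07·log₂(0.07) = 0.2686
−0.17·log₂(0.17) = 0.4346
Sum ≈ 2.3707 → 2.3707 bits.

2.3707 bits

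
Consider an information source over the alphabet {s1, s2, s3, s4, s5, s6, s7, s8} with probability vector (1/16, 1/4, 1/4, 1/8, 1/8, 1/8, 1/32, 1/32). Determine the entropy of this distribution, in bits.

2.6875 bits

Each probability is a power of 1/2, so log₂(1/p) is an integer.
H = Σ p·log₂(1/p) = 1/16·4 + 1/4·2 + 1/4·2 + 1/8·3 + 1/8·3 + 1/8·3 + 1/32·5 + 1/32·5 = 2.6875 bits.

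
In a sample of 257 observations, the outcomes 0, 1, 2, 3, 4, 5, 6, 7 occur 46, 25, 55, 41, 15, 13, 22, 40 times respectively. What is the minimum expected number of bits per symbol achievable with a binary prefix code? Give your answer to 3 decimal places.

2.895 bits/symbol

Probabilities are the counts divided by 257.
Repeatedly combine the two least-probable nodes; the expected code length is the sum of the merged weights.
merge 13/257 + 15/257 → 28/257
merge 22/257 + 25/257 → 47/257
merge 28/257 + 40/257 → 68/257
merge 41/257 + 46/257 → 87/257
merge 47/257 + 55/257 → 102/257
merge 68/257 + 87/257 → 155/257
merge 102/257 + 155/257 → 1
L = 28/257 + 47/257 + 68/257 + 87/257 + 102/257 + 155/257 + 1 = 744/257 ≈ 2.895 bits/symbol.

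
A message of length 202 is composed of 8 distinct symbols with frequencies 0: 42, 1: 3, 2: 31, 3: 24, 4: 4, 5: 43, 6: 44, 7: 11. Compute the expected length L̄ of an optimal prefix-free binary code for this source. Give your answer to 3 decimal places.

2.693 bits/symbol

Probabilities are the counts divided by 202.
Repeatedly combine the two least-probable nodes; the expected code length is the sum of the merged weights.
merge 3/202 + 2/101 → 7/202
merge 7/202 + 11/202 → 9/101
merge 9/101 + 12/101 → 21/101
merge 31/202 + 21/101 → 73/202
merge 21/101 + 43/202 → 85/202
merge 22/101 + 73/202 → 117/202
merge 85/202 + 117/202 → 1
L = 7/202 + 9/101 + 21/101 + 73/202 + 85/202 + 117/202 + 1 = 272/101 ≈ 2.693 bits/symbol.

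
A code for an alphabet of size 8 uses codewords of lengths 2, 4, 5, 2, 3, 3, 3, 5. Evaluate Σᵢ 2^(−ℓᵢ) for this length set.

With common denominator 2^5 = 32: Σ 2^(−ℓᵢ) = 8/32 + 2/32 + 1/32 + 8/32 + 4/32 + 4/32 + 4/32 + 1/32 = 32/32 = 1.

1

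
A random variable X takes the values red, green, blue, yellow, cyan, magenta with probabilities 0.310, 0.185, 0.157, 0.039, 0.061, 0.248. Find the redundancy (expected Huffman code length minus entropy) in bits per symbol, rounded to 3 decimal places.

Entropy H = −Σ p log₂ p ≈ 2.3211 bits.
Huffman merges: 39/1000+61/1000→1/10; 1/10+157/1000→257/1000; 37/200+31/125→433/1000; 257/1000+31/100→567/1000; 433/1000+567/1000→1. L = 2357/1000 ≈ 2.3570.
L − H = 2.3570 − 2.3211 = 0.036 bits.

0.036 bits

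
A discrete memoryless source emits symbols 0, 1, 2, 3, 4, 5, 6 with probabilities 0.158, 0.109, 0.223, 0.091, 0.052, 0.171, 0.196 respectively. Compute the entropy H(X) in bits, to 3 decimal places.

H = −Σ pᵢ log₂ pᵢ.
−0.158·log₂(0.158) = 0.4206
−0.109·log₂(0.109) = 0.3485
−0.223·log₂(0.223) = 0.4828
−0.091·log₂(0.091) = 0.3147
−0.052·log₂(0.052) = 0.2218
−0.171·log₂(0.171) = 0.4357
−0.196·log₂(0.196) = 0.4608
Sum ≈ 2.6849 → 2.685 bits.

2.685 bits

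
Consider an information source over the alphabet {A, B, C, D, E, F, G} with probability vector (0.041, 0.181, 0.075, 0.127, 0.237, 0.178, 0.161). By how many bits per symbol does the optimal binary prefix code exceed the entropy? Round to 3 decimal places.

0.045 bits

Entropy H = −Σ p log₂ p ≈ 2.6533 bits.
Huffman merges: 41/1000+3/40→29/250; 29/250+127/1000→243/1000; 161/1000+89/500→339/1000; 181/1000+237/1000→209/500; 243/1000+339/1000→291/500; 209/500+291/500→1. L = 1349/500 ≈ 2.6980.
L − H = 2.6980 − 2.6533 = 0.045 bits.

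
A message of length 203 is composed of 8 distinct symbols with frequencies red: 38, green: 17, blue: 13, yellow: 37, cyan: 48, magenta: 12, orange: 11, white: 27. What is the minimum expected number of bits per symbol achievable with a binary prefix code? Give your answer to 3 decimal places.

Probabilities are the counts divided by 203.
Repeatedly combine the two least-probable nodes; the expected code length is the sum of the merged weights.
merge 11/203 + 12/203 → 23/203
merge 13/203 + 17/203 → 30/203
merge 23/203 + 27/203 → 50/203
merge 30/203 + 37/203 → 67/203
merge 38/203 + 48/203 → 86/203
merge 50/203 + 67/203 → 117/203
merge 86/203 + 117/203 → 1
L = 23/203 + 30/203 + 50/203 + 67/203 + 86/203 + 117/203 + 1 = 576/203 ≈ 2.837 bits/symbol.

2.837 bits/symbol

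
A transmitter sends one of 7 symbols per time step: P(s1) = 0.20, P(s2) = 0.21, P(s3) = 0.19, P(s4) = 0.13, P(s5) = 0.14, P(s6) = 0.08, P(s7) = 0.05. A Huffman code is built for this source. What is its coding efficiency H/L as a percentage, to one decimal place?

Entropy H = −Σ p log₂ p ≈ 2.6798 bits.
Huffman merges: 1/20+2/25→13/100; 13/100+13/100→13/50; 7/50+19/100→33/100; 1/5+21/100→41/100; 13/50+33/100→59/100; 41/100+59/100→1. L = 68/25 ≈ 2.7200.
Efficiency = H/L = 2.6798/2.7200 = 98.5%.

98.5%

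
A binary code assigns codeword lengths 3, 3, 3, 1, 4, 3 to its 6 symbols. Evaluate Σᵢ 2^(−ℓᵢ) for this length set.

With common denominator 2^4 = 16: Σ 2^(−ℓᵢ) = 2/16 + 2/16 + 2/16 + 8/16 + 1/16 + 2/16 = 17/16 = 1.0625.

1.0625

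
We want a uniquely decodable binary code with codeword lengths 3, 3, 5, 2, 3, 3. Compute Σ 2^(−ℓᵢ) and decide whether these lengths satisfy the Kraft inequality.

With common denominator 2^5 = 32: Σ 2^(−ℓᵢ) = 4/32 + 4/32 + 1/32 + 8/32 + 4/32 + 4/32 = 25/32 = 0.78125.
Kraft's inequality requires Σ ≤ 1; here Σ = 0.78125 ≤ 1, so such a prefix code exists.

0.78125; yes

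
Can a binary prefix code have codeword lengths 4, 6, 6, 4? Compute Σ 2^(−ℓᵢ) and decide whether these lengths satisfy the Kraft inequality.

With common denominator 2^6 = 64: Σ 2^(−ℓᵢ) = 4/64 + 1/64 + 1/64 + 4/64 = 10/64 = 0.15625.
Kraft's inequality requires Σ ≤ 1; here Σ = 0.15625 ≤ 1, so such a prefix code exists.

0.15625; yes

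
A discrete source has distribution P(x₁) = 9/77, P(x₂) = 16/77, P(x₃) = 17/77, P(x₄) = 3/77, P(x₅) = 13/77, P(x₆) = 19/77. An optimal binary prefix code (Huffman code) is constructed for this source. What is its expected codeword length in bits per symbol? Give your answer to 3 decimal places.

Repeatedly combine the two least-probable nodes; the expected code length is the sum of the merged weights.
merge 3/77 + 9/77 → 12/77
merge 12/77 + 13/77 → 25/77
merge 16/77 + 17/77 → 3/7
merge 19/77 + 25/77 → 4/7
merge 3/7 + 4/7 → 1
L = 12/77 + 25/77 + 3/7 + 4/7 + 1 = 191/77 ≈ 2.481 bits/symbol.

2.481 bits/symbol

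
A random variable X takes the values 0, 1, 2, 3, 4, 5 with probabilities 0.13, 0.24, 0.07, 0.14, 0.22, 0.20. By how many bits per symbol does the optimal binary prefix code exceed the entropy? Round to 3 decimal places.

0.053 bits

Entropy H = −Σ p log₂ p ≈ 2.4874 bits.
Huffman merges: 7/100+13/100→1/5; 7/50+1/5→17/50; 1/5+11/50→21/50; 6/25+17/50→29/50; 21/50+29/50→1. L = 127/50 ≈ 2.5400.
L − H = 2.5400 − 2.4874 = 0.053 bits.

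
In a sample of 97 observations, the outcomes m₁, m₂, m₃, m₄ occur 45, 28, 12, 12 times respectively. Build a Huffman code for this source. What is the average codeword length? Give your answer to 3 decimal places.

1.784 bits/symbol

Probabilities are the counts divided by 97.
Repeatedly combine the two least-probable nodes; the expected code length is the sum of the merged weights.
merge 12/97 + 12/97 → 24/97
merge 24/97 + 28/97 → 52/97
merge 45/97 + 52/97 → 1
L = 24/97 + 52/97 + 1 = 173/97 ≈ 1.784 bits/symbol.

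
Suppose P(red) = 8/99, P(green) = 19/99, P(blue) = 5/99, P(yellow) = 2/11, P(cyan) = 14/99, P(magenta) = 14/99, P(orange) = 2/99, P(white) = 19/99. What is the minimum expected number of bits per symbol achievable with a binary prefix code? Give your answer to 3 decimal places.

Repeatedly combine the two least-probable nodes; the expected code length is the sum of the merged weights.
merge 2/99 + 5/99 → 7/99
merge 7/99 + 8/99 → 5/33
merge 14/99 + 14/99 → 28/99
merge 5/33 + 2/11 → 1/3
merge 19/99 + 19/99 → 38/99
merge 28/99 + 1/3 → 61/99
merge 38/99 + 61/99 → 1
L = 7/99 + 5/33 + 28/99 + 1/3 + 38/99 + 61/99 + 1 = 281/99 ≈ 2.838 bits/symbol.

2.838 bits/symbol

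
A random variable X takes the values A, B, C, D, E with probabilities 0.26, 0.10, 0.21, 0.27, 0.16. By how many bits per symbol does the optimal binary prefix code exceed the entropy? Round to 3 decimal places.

0.017 bits

Entropy H = −Σ p log₂ p ≈ 2.2433 bits.
Huffman merges: 1/10+4/25→13/50; 21/100+13/50→47/100; 13/50+27/100→53/100; 47/100+53/100→1. L = 113/50 ≈ 2.2600.
L − H = 2.2600 − 2.2433 = 0.017 bits.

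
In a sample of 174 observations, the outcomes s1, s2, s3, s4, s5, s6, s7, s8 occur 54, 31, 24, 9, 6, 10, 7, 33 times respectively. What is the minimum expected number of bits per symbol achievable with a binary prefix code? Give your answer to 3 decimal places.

2.684 bits/symbol

Probabilities are the counts divided by 174.
Repeatedly combine the two least-probable nodes; the expected code length is the sum of the merged weights.
merge 1/29 + 7/174 → 13/174
merge 3/58 + 5/87 → 19/174
merge 13/174 + 19/174 → 16/87
merge 4/29 + 31/174 → 55/174
merge 16/87 + 11/58 → 65/174
merge 9/29 + 55/174 → 109/174
merge 65/174 + 109/174 → 1
L = 13/174 + 19/174 + 16/87 + 55/174 + 65/174 + 109/174 + 1 = 467/174 ≈ 2.684 bits/symbol.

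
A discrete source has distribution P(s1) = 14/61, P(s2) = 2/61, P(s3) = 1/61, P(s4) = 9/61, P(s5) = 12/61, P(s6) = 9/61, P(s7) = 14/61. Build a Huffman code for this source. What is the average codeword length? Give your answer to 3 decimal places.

Repeatedly combine the two least-probable nodes; the expected code length is the sum of the merged weights.
merge 1/61 + 2/61 → 3/61
merge 3/61 + 9/61 → 12/61
merge 9/61 + 12/61 → 21/61
merge 12/61 + 14/61 → 26/61
merge 14/61 + 21/61 → 35/61
merge 26/61 + 35/61 → 1
L = 3/61 + 12/61 + 21/61 + 26/61 + 35/61 + 1 = 158/61 ≈ 2.590 bits/symbol.

2.590 bits/symbol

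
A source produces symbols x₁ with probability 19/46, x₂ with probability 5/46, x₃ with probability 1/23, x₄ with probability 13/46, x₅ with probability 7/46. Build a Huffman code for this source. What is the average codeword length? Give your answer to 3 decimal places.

Repeatedly combine the two least-probable nodes; the expected code length is the sum of the merged weights.
merge 1/23 + 5/46 → 7/46
merge 7/46 + 7/46 → 7/23
merge 13/46 + 7/23 → 27/46
merge 19/46 + 27/46 → 1
L = 7/46 + 7/23 + 27/46 + 1 = 47/23 ≈ 2.043 bits/symbol.

2.043 bits/symbol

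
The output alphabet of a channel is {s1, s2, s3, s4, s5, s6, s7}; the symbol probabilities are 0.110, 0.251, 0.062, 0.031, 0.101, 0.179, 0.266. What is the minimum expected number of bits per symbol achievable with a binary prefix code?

Repeatedly combine the two least-probable nodes; the expected code length is the sum of the merged weights.
merge 31/1000 + 31/500 → 93/1000
merge 93/1000 + 101/1000 → 97/500
merge 11/100 + 179/1000 → 289/1000
merge 97/500 + 251/1000 → 89/200
merge 133/500 + 289/1000 → 111/200
merge 89/200 + 111/200 → 1
L = 93/1000 + 97/500 + 289/1000 + 89/200 + 111/200 + 1 = 322/125 = 2.576 bits/symbol.

2.576 bits/symbol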